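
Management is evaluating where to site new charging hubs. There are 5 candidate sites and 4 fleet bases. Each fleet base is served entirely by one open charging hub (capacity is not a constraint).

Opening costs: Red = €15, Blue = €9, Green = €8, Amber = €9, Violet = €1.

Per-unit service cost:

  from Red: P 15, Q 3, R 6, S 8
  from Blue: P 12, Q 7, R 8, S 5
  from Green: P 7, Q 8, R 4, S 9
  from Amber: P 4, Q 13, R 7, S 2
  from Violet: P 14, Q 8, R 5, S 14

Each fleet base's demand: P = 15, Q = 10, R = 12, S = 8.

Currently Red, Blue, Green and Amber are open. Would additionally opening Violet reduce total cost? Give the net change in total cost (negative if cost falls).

No — net change +1 (cost rises by 1).

Current service cost with {Red, Blue, Green, Amber}: 154.
Adding Violet: each fleet base re-picks its cheapest; new service cost 154, saving 0.
Extra fixed cost: 1. Net change = 1 − 0 = 1.
(Totals: 195 → 196.)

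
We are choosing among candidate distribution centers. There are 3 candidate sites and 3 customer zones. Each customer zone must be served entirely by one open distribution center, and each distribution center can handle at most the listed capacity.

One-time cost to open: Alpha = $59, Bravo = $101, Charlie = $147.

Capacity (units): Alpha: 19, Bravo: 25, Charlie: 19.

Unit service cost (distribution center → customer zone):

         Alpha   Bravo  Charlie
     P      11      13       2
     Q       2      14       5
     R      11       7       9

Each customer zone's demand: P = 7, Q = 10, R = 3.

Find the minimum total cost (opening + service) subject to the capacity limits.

Minimum total cost: 267

Open {Alpha, Charlie}: P→Charlie 2·7=14, Q→Alpha 2·10=20, R→Charlie 9·3=27.
Loads: Alpha carries 10/19, Charlie carries 10/19. Service 61; fixed 206; total 267.
Next best feasible plan costs 273.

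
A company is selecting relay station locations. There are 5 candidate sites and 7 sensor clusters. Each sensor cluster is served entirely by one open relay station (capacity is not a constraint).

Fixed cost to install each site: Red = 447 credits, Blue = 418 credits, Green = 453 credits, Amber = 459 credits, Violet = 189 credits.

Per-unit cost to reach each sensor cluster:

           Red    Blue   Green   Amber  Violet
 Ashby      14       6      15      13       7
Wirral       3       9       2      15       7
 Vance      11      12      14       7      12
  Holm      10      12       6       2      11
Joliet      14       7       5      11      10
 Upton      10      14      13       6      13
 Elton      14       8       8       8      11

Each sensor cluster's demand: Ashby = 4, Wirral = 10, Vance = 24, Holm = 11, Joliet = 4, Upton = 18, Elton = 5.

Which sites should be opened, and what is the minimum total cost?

For any fixed open set, each sensor cluster goes to its cheapest open site; total = fixed + service.
{Violet}: Ashby→Violet 7·4=28, Wirral→Violet 7·10=70, Vance→Violet 12·24=288, Holm→Violet 11·11=121, Joliet→Violet 10·4=40, Upton→Violet 13·18=234, Elton→Violet 11·5=55. Service 836; fixed 189; total 1025.
{Amber}: Ashby→Amber 13·4=52, Wirral→Amber 15·10=150, Vance→Amber 7·24=168, Holm→Amber 2·11=22, Joliet→Amber 11·4=44, Upton→Amber 6·18=108, Elton→Amber 8·5=40. Service 584; fixed 459; total 1043.
{Amber, Violet}: service 476 + fixed 648 = 1124
{Red, Blue, Green, Amber, Violet}: Ashby→Blue 6·4=24, Wirral→Green 2·10=20, Vance→Amber 7·24=168, Holm→Amber 2·11=22, Joliet→Green 5·4=20, Upton→Amber 6·18=108, Elton→Blue 8·5=40. Service 402; fixed 1966; total 2368.
No other subset beats 1025.

Open Violet only; minimum total cost 1025.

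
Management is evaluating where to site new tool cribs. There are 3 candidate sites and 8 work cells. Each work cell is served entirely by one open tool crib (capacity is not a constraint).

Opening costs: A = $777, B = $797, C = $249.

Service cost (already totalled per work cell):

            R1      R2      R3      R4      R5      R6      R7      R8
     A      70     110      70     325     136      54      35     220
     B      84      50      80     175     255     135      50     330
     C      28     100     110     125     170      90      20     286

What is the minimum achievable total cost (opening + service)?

Minimum total cost: 1178

For any fixed open set, each work cell goes to its cheapest open site; total = fixed + service.
{C}: R1→C 28, R2→C 100, R3→C 110, R4→C 125, R5→C 170, R6→C 90, R7→C 20, R8→C 286. Service 929; fixed 249; total 1178.
{A, C}: service 753 + fixed 1026 = 1779
{A}: service 1020 + fixed 777 = 1797
{A, B, C}: service 703 + fixed 1823 = 2526
No other subset beats 1178.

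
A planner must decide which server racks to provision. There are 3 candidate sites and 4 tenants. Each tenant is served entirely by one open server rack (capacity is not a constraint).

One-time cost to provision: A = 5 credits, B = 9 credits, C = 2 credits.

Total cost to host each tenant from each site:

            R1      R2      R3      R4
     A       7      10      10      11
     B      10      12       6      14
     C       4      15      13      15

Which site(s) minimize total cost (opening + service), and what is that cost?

For any fixed open set, each tenant goes to its cheapest open site; total = fixed + service.
{A, C}: R1→C 4, R2→A 10, R3→A 10, R4→A 11. Service 35; fixed 7; total 42.
{A}: service 38 + fixed 5 = 43
{A, B, C}: R1→C 4, R2→A 10, R3→B 6, R4→A 11. Service 31; fixed 16; total 47.
{C}: service 47 + fixed 2 = 49
No other subset beats 42.

Open A and C; minimum total cost 42.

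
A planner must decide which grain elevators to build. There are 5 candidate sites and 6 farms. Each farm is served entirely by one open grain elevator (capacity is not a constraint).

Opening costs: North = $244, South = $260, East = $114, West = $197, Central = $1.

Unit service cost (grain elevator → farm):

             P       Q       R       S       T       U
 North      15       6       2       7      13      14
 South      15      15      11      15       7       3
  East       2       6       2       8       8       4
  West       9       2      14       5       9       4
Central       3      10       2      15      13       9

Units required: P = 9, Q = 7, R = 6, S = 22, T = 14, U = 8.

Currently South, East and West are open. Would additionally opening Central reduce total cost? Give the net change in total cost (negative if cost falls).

Current service cost with {South, East, West}: 276.
Adding Central: each farm re-picks its cheapest; new service cost 276, saving 0.
Extra fixed cost: 1. Net change = 1 − 0 = 1.
(Totals: 847 → 848.)

No — net change +1 (cost rises by 1).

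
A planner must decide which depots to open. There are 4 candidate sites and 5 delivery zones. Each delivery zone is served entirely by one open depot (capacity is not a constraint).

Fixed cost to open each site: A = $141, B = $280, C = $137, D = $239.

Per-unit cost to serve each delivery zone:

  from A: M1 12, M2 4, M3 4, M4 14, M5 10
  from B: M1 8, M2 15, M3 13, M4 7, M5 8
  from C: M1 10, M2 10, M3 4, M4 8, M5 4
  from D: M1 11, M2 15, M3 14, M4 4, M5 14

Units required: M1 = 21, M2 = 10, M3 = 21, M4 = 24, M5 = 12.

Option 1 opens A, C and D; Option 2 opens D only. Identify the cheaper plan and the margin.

Option 1: {A, C, D}: M1→C 10·21=210, M2→A 4·10=40, M3→A 4·21=84, M4→D 4·24=96, M5→C 4·12=48. Service 478; fixed 517; total 995.
Option 2: {D}: M1→D 11·21=231, M2→D 15·10=150, M3→D 14·21=294, M4→D 4·24=96, M5→D 14·12=168. Service 939; fixed 239; total 1178.
Difference: |995 − 1178| = 183.

Option 1 is cheaper by 183.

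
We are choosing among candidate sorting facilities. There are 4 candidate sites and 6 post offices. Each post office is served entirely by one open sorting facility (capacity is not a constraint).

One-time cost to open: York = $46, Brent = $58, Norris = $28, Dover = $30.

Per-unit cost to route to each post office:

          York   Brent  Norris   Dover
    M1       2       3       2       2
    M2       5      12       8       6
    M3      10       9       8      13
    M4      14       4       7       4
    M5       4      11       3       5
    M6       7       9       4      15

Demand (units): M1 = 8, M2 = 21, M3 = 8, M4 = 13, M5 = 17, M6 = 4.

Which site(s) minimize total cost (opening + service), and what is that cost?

For any fixed open set, each post office goes to its cheapest open site; total = fixed + service.
{Norris, Dover}: M1→Norris 2·8=16, M2→Dover 6·21=126, M3→Norris 8·8=64, M4→Dover 4·13=52, M5→Norris 3·17=51, M6→Norris 4·4=16. Service 325; fixed 58; total 383.
{York, Norris, Dover}: service 304 + fixed 104 = 408
{York, Norris}: service 343 + fixed 74 = 417
{York, Brent, Norris, Dover}: M1→York 2·8=16, M2→York 5·21=105, M3→Norris 8·8=64, M4→Brent 4·13=52, M5→Norris 3·17=51, M6→Norris 4·4=16. Service 304; fixed 162; total 466.
No other subset beats 383.

Open Norris and Dover; minimum total cost 383.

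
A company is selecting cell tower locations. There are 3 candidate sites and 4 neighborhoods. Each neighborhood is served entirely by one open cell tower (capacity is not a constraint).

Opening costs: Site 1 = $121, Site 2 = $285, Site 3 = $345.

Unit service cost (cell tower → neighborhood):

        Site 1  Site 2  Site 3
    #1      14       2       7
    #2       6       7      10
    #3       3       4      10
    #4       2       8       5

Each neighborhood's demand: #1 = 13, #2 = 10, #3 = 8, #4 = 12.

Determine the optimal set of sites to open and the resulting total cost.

Open Site 1 only; minimum total cost 411.

For any fixed open set, each neighborhood goes to its cheapest open site; total = fixed + service.
{Site 1}: #1→Site 1 14·13=182, #2→Site 1 6·10=60, #3→Site 1 3·8=24, #4→Site 1 2·12=24. Service 290; fixed 121; total 411.
{Site 2}: service 224 + fixed 285 = 509
{Site 1, Site 2}: #1→Site 2 2·13=26, #2→Site 1 6·10=60, #3→Site 1 3·8=24, #4→Site 1 2·12=24. Service 134; fixed 406; total 540.
{Site 1, Site 2, Site 3}: service 134 + fixed 751 = 885
(All 7 nonempty subsets were checked; Site 1 only is lowest.)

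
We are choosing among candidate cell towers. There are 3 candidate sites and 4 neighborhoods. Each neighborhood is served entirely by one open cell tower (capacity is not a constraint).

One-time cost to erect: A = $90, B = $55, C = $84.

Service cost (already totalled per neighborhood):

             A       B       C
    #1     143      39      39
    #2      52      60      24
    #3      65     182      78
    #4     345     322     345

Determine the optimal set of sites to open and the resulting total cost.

For any fixed open set, each neighborhood goes to its cheapest open site; total = fixed + service.
{C}: #1→C 39, #2→C 24, #3→C 78, #4→C 345. Service 486; fixed 84; total 570.
{B, C}: service 463 + fixed 139 = 602
{A, B}: #1→B 39, #2→A 52, #3→A 65, #4→B 322. Service 478; fixed 145; total 623.
{A, B, C}: service 450 + fixed 229 = 679
No other subset beats 570.

Open C only; minimum total cost 570.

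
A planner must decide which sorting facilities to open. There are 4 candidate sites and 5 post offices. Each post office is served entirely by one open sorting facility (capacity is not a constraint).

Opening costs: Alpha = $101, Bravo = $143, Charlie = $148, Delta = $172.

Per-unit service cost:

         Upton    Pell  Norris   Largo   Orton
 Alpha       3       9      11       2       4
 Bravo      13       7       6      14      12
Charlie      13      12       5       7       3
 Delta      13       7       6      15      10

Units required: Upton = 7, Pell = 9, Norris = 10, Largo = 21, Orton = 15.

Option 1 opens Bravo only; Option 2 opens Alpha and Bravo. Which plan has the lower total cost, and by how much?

Option 1: {Bravo}: Upton→Bravo 13·7=91, Pell→Bravo 7·9=63, Norris→Bravo 6·10=60, Largo→Bravo 14·21=294, Orton→Bravo 12·15=180. Service 688; fixed 143; total 831.
Option 2: {Alpha, Bravo}: Upton→Alpha 3·7=21, Pell→Bravo 7·9=63, Norris→Bravo 6·10=60, Largo→Alpha 2·21=42, Orton→Alpha 4·15=60. Service 246; fixed 244; total 490.
Difference: |831 − 490| = 341.

Option 2 is cheaper by 341.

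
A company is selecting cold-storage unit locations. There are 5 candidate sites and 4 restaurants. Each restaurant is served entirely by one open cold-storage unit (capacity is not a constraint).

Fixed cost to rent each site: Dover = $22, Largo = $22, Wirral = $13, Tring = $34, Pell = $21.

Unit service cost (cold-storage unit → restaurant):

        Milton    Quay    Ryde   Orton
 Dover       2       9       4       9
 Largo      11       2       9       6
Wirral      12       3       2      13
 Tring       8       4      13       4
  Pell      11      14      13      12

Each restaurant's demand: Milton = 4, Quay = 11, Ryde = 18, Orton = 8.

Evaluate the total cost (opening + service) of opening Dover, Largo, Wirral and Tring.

Total cost: 189

Each restaurant is assigned to its cheapest site among the open ones.
{Dover, Largo, Wirral, Tring}: Milton→Dover 2·4=8, Quay→Largo 2·11=22, Ryde→Wirral 2·18=36, Orton→Tring 4·8=32. Service 98; fixed 91; total 189.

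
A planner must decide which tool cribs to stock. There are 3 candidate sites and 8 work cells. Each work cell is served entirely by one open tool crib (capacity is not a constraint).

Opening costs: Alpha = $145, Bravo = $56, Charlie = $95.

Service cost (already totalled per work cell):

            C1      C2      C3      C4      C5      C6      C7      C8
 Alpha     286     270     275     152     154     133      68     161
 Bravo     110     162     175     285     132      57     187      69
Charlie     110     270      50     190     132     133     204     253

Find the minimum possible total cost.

Minimum total cost: 1096

For any fixed open set, each work cell goes to its cheapest open site; total = fixed + service.
{Alpha, Bravo, Charlie}: C1→Bravo 110, C2→Bravo 162, C3→Charlie 50, C4→Alpha 152, C5→Bravo 132, C6→Bravo 57, C7→Alpha 68, C8→Bravo 69. Service 800; fixed 296; total 1096.
{Bravo, Charlie}: service 957 + fixed 151 = 1108
{Alpha, Bravo}: service 925 + fixed 201 = 1126
{Bravo}: C1→Bravo 110, C2→Bravo 162, C3→Bravo 175, C4→Bravo 285, C5→Bravo 132, C6→Bravo 57, C7→Bravo 187, C8→Bravo 69. Service 1177; fixed 56; total 1233.
No other subset beats 1096.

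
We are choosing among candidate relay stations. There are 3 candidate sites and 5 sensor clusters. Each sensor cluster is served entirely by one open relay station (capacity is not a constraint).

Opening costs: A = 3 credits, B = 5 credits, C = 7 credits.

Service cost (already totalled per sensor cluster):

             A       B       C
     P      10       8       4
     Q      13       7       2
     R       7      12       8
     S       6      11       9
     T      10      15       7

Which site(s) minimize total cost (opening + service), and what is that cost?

Open A and C; minimum total cost 36.

For any fixed open set, each sensor cluster goes to its cheapest open site; total = fixed + service.
{A, C}: P→C 4, Q→C 2, R→A 7, S→A 6, T→C 7. Service 26; fixed 10; total 36.
{C}: service 30 + fixed 7 = 37
{A, B, C}: service 26 + fixed 15 = 41
{A}: service 46 + fixed 3 = 49
(All 7 nonempty subsets were checked; A and C is lowest.)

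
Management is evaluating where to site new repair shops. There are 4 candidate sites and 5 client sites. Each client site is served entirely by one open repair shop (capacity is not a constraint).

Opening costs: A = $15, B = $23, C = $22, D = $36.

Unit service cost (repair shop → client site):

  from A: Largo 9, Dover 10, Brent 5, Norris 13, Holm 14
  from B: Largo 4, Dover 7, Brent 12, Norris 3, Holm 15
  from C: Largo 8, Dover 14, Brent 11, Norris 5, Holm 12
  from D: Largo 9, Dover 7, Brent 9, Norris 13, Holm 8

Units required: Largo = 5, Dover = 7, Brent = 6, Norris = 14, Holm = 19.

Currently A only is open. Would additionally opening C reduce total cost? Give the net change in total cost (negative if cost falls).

Yes — net change −133 (cost falls by 133).

Current service cost with {A}: 593.
Adding C: each client site re-picks its cheapest; new service cost 438, saving 155.
Extra fixed cost: 22. Net change = 22 − 155 = -133.
(Totals: 608 → 475.)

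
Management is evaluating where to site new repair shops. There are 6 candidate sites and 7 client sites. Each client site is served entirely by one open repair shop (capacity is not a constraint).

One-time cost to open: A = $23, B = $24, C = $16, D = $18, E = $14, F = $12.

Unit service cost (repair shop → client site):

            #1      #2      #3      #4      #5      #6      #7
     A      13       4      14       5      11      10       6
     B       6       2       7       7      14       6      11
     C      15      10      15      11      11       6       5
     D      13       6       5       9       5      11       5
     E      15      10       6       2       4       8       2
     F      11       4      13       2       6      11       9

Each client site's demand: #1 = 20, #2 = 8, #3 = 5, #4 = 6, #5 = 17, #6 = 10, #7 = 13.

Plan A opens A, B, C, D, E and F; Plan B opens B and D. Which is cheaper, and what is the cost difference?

Plan A is cheaper by 21.

Plan A: {A, B, C, D, E, F}: #1→B 6·20=120, #2→B 2·8=16, #3→D 5·5=25, #4→E 2·6=12, #5→E 4·17=68, #6→B 6·10=60, #7→E 2·13=26. Service 327; fixed 107; total 434.
Plan B: {B, D}: #1→B 6·20=120, #2→B 2·8=16, #3→D 5·5=25, #4→B 7·6=42, #5→D 5·17=85, #6→B 6·10=60, #7→D 5·13=65. Service 413; fixed 42; total 455.
Difference: |434 − 455| = 21.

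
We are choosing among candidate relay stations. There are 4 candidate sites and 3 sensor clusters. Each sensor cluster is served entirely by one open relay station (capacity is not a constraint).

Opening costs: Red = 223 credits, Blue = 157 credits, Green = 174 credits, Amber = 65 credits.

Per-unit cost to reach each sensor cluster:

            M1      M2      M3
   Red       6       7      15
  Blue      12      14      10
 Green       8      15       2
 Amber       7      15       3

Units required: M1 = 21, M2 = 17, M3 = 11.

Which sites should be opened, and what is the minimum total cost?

Open Amber only; minimum total cost 500.

For any fixed open set, each sensor cluster goes to its cheapest open site; total = fixed + service.
{Amber}: M1→Amber 7·21=147, M2→Amber 15·17=255, M3→Amber 3·11=33. Service 435; fixed 65; total 500.
{Red, Amber}: M1→Red 6·21=126, M2→Red 7·17=119, M3→Amber 3·11=33. Service 278; fixed 288; total 566.
{Green}: service 445 + fixed 174 = 619
{Red, Blue, Green, Amber}: service 267 + fixed 619 = 886
No other subset beats 500.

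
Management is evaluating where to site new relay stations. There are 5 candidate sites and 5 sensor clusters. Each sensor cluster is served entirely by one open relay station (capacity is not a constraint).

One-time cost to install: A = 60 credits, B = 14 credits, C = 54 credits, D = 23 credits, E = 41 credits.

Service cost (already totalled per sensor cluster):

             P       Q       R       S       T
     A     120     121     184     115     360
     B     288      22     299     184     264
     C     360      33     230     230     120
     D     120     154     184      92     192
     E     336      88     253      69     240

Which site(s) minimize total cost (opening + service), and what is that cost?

For any fixed open set, each sensor cluster goes to its cheapest open site; total = fixed + service.
{C, D}: P→D 120, Q→C 33, R→D 184, S→D 92, T→C 120. Service 549; fixed 77; total 626.
{B, C, D}: service 538 + fixed 91 = 629
{C, D, E}: service 526 + fixed 118 = 644
{A, B, C, D, E}: service 515 + fixed 192 = 707
No other subset beats 626.

Open C and D; minimum total cost 626.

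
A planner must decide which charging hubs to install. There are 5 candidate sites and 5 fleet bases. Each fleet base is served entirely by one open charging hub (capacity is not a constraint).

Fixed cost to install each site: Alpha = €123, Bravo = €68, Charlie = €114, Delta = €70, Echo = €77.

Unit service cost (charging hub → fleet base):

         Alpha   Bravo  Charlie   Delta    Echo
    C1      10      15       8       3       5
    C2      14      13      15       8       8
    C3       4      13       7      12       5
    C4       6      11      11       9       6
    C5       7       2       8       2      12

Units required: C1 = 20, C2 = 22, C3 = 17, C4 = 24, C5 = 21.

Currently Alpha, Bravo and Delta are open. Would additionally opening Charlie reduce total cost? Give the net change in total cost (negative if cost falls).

No — net change +114 (cost rises by 114).

Current service cost with {Alpha, Bravo, Delta}: 490.
Adding Charlie: each fleet base re-picks its cheapest; new service cost 490, saving 0.
Extra fixed cost: 114. Net change = 114 − 0 = 114.
(Totals: 751 → 865.)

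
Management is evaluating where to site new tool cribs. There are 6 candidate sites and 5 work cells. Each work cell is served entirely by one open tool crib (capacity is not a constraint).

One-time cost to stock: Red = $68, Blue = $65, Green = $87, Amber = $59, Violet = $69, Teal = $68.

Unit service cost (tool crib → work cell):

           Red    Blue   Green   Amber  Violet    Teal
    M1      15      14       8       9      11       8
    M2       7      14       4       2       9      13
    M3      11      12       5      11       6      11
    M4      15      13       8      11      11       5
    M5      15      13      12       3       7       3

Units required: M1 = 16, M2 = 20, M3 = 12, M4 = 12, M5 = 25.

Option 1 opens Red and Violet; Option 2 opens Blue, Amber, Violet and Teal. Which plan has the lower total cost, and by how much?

Option 1: {Red, Violet}: M1→Violet 11·16=176, M2→Red 7·20=140, M3→Violet 6·12=72, M4→Violet 11·12=132, M5→Violet 7·25=175. Service 695; fixed 137; total 832.
Option 2: {Blue, Amber, Violet, Teal}: M1→Teal 8·16=128, M2→Amber 2·20=40, M3→Violet 6·12=72, M4→Teal 5·12=60, M5→Amber 3·25=75. Service 375; fixed 261; total 636.
Difference: |832 − 636| = 196.

Option 2 is cheaper by 196.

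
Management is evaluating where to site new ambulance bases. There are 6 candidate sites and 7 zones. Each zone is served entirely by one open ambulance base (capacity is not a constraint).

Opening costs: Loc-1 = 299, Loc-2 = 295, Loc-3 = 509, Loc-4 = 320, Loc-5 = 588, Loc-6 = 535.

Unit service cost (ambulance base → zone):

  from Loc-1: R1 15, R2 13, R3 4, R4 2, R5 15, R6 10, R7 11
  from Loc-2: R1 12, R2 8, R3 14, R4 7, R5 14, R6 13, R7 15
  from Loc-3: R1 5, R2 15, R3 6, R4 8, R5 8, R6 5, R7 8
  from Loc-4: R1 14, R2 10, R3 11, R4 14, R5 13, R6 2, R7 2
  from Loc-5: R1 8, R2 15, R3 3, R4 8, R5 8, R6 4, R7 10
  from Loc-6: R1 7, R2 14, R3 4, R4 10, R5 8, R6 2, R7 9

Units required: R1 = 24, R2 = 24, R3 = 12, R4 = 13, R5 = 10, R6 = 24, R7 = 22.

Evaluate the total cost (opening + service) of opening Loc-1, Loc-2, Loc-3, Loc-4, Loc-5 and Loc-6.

Total cost: 3092

Each zone is assigned to its cheapest site among the open ones.
{Loc-1, Loc-2, Loc-3, Loc-4, Loc-5, Loc-6}: R1→Loc-3 5·24=120, R2→Loc-2 8·24=192, R3→Loc-5 3·12=36, R4→Loc-1 2·13=26, R5→Loc-3 8·10=80, R6→Loc-4 2·24=48, R7→Loc-4 2·22=44. Service 546; fixed 2546; total 3092.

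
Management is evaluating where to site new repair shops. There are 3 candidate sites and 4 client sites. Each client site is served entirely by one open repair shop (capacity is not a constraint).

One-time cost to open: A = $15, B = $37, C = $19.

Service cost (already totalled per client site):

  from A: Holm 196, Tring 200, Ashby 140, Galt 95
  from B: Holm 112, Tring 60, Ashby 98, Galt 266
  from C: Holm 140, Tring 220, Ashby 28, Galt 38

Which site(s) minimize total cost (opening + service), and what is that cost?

For any fixed open set, each client site goes to its cheapest open site; total = fixed + service.
{B, C}: Holm→B 112, Tring→B 60, Ashby→C 28, Galt→C 38. Service 238; fixed 56; total 294.
{A, B, C}: service 238 + fixed 71 = 309
{A, B}: service 365 + fixed 52 = 417
{A}: Holm→A 196, Tring→A 200, Ashby→A 140, Galt→A 95. Service 631; fixed 15; total 646.
No other subset beats 294.

Open B and C; minimum total cost 294.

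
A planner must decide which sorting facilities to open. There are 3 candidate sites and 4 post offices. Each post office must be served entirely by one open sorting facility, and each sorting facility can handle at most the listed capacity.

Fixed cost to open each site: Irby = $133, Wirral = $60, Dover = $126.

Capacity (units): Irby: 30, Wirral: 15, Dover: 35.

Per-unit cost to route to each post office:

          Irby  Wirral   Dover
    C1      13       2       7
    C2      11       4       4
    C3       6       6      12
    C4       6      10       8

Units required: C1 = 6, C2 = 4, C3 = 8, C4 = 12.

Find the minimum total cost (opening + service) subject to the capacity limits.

Minimum total cost: 341

Open {Irby, Wirral}: C1→Wirral 2·6=12, C2→Wirral 4·4=16, C3→Irby 6·8=48, C4→Irby 6·12=72.
Loads: Irby carries 20/30, Wirral carries 10/15. Service 148; fixed 193; total 341.
Next best feasible plan costs 358.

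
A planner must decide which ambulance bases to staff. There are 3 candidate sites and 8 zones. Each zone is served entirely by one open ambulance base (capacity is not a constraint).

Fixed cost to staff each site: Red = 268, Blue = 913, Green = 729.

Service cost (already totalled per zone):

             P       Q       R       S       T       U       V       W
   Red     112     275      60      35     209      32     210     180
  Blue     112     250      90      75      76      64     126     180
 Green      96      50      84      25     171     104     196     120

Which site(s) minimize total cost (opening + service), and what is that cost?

Open Red only; minimum total cost 1381.

For any fixed open set, each zone goes to its cheapest open site; total = fixed + service.
{Red}: P→Red 112, Q→Red 275, R→Red 60, S→Red 35, T→Red 209, U→Red 32, V→Red 210, W→Red 180. Service 1113; fixed 268; total 1381.
{Green}: P→Green 96, Q→Green 50, R→Green 84, S→Green 25, T→Green 171, U→Green 104, V→Green 196, W→Green 120. Service 846; fixed 729; total 1575.
{Red, Green}: service 750 + fixed 997 = 1747
{Red, Blue, Green}: P→Green 96, Q→Green 50, R→Red 60, S→Green 25, T→Blue 76, U→Red 32, V→Blue 126, W→Green 120. Service 585; fixed 1910; total 2495.
No other subset beats 1381.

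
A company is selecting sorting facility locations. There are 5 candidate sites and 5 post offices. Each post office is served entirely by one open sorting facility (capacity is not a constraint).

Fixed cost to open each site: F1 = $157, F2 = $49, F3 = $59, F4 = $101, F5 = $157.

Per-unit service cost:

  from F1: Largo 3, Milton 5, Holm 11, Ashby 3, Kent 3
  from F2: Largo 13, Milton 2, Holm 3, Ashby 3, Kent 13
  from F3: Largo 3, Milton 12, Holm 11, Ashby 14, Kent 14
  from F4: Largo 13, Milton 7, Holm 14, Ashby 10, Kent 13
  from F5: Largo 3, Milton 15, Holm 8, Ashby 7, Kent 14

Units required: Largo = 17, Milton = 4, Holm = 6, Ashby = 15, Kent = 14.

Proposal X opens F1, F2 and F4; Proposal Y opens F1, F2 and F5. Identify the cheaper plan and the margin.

Proposal X: {F1, F2, F4}: Largo→F1 3·17=51, Milton→F2 2·4=8, Holm→F2 3·6=18, Ashby→F1 3·15=45, Kent→F1 3·14=42. Service 164; fixed 307; total 471.
Proposal Y: {F1, F2, F5}: Largo→F1 3·17=51, Milton→F2 2·4=8, Holm→F2 3·6=18, Ashby→F1 3·15=45, Kent→F1 3·14=42. Service 164; fixed 363; total 527.
Difference: |471 − 527| = 56.

Proposal X is cheaper by 56.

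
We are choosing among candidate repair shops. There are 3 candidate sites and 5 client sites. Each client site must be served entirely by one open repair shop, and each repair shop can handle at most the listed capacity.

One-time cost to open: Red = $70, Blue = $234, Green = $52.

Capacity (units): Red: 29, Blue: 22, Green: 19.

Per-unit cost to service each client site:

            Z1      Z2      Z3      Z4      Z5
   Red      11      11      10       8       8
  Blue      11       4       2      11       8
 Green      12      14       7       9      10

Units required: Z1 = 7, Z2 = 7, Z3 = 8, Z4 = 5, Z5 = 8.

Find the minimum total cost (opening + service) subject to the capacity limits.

Minimum total cost: 436

Open {Red, Green}: Z1→Red 11·7=77, Z2→Red 11·7=77, Z3→Green 7·8=56, Z4→Red 8·5=40, Z5→Red 8·8=64.
Loads: Red carries 27/29, Green carries 8/19. Service 314; fixed 122; total 436.
Next best feasible plan costs 441.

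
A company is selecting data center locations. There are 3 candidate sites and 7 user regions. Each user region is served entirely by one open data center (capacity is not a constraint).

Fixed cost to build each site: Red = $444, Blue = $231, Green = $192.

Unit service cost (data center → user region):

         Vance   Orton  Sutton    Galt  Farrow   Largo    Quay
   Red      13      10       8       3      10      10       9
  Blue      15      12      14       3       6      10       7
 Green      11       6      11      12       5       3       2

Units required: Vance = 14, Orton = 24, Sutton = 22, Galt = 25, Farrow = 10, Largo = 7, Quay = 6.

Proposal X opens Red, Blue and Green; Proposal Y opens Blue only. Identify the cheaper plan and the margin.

Proposal Y is cheaper by 215.

Proposal X: {Red, Blue, Green}: Vance→Green 11·14=154, Orton→Green 6·24=144, Sutton→Red 8·22=176, Galt→Red 3·25=75, Farrow→Green 5·10=50, Largo→Green 3·7=21, Quay→Green 2·6=12. Service 632; fixed 867; total 1499.
Proposal Y: {Blue}: Vance→Blue 15·14=210, Orton→Blue 12·24=288, Sutton→Blue 14·22=308, Galt→Blue 3·25=75, Farrow→Blue 6·10=60, Largo→Blue 10·7=70, Quay→Blue 7·6=42. Service 1053; fixed 231; total 1284.
Difference: |1499 − 1284| = 215.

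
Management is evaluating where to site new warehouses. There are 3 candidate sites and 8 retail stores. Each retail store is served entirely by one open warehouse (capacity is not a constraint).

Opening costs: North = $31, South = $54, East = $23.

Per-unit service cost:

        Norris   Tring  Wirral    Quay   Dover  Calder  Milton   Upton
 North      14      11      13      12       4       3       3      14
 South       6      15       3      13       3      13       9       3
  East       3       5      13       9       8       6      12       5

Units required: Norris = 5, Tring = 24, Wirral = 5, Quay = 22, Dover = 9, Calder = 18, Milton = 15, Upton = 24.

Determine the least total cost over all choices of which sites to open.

For any fixed open set, each retail store goes to its cheapest open site; total = fixed + service.
{North, South, East}: Norris→East 3·5=15, Tring→East 5·24=120, Wirral→South 3·5=15, Quay→East 9·22=198, Dover→South 3·9=27, Calder→North 3·18=54, Milton→North 3·15=45, Upton→South 3·24=72. Service 546; fixed 108; total 654.
{North, East}: service 653 + fixed 54 = 707
{South, East}: service 690 + fixed 77 = 767
{East}: Norris→East 3·5=15, Tring→East 5·24=120, Wirral→East 13·5=65, Quay→East 9·22=198, Dover→East 8·9=72, Calder→East 6·18=108, Milton→East 12·15=180, Upton→East 5·24=120. Service 878; fixed 23; total 901.
No other subset beats 654.

Minimum total cost: 654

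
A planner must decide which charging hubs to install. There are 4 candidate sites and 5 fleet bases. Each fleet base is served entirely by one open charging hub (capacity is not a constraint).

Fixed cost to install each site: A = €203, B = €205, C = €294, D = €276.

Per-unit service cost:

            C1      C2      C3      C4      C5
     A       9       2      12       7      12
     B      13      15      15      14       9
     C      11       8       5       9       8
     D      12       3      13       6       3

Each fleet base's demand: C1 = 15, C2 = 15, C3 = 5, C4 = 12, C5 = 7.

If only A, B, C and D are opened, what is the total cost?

Total cost: 1261

Each fleet base is assigned to its cheapest site among the open ones.
{A, B, C, D}: C1→A 9·15=135, C2→A 2·15=30, C3→C 5·5=25, C4→D 6·12=72, C5→D 3·7=21. Service 283; fixed 978; total 1261.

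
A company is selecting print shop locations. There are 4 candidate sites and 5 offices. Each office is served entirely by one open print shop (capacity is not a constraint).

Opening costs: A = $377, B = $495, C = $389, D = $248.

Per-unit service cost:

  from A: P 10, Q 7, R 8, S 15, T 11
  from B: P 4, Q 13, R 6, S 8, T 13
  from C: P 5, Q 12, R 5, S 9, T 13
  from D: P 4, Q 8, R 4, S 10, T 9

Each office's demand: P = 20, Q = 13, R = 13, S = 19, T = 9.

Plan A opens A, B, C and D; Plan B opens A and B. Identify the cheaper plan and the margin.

Plan B is cheaper by 593.

Plan A: {A, B, C, D}: P→B 4·20=80, Q→A 7·13=91, R→D 4·13=52, S→B 8·19=152, T→D 9·9=81. Service 456; fixed 1509; total 1965.
Plan B: {A, B}: P→B 4·20=80, Q→A 7·13=91, R→B 6·13=78, S→B 8·19=152, T→A 11·9=99. Service 500; fixed 872; total 1372.
Difference: |1965 − 1372| = 593.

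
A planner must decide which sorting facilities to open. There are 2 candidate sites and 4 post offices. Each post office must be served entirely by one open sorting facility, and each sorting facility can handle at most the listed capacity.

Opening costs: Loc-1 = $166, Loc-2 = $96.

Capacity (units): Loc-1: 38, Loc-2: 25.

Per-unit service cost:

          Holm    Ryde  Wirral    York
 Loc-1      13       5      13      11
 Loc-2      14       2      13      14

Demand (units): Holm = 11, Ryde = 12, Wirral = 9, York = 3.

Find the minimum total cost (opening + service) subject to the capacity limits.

Open {Loc-1}: Holm→Loc-1 13·11=143, Ryde→Loc-1 5·12=60, Wirral→Loc-1 13·9=117, York→Loc-1 11·3=33.
Loads: Loc-1 carries 35/38. Service 353; fixed 166; total 519.
Next best feasible plan costs 579.

Minimum total cost: 519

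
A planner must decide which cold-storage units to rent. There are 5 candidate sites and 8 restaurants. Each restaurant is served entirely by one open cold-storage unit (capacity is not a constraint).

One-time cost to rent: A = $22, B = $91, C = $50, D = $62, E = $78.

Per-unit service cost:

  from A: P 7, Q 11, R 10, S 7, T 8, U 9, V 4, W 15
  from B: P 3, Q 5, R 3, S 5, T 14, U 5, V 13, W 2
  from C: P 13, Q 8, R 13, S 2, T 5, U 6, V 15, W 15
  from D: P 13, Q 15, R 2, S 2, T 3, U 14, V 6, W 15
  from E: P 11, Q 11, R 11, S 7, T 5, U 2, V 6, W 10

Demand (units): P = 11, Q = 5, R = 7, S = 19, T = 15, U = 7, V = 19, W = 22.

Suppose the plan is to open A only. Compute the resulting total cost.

Each restaurant is assigned to its cheapest site among the open ones.
{A}: P→A 7·11=77, Q→A 11·5=55, R→A 10·7=70, S→A 7·19=133, T→A 8·15=120, U→A 9·7=63, V→A 4·19=76, W→A 15·22=330. Service 924; fixed 22; total 946.

Total cost: 946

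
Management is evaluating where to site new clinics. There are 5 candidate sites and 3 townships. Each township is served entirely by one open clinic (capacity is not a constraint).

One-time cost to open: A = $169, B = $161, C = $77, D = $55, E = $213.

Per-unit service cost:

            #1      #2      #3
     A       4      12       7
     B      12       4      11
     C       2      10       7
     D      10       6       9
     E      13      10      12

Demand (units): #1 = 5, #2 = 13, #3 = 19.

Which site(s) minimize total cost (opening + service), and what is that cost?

For any fixed open set, each township goes to its cheapest open site; total = fixed + service.
{C}: #1→C 2·5=10, #2→C 10·13=130, #3→C 7·19=133. Service 273; fixed 77; total 350.
{C, D}: service 221 + fixed 132 = 353
{D}: #1→D 10·5=50, #2→D 6·13=78, #3→D 9·19=171. Service 299; fixed 55; total 354.
{A, B, C, D, E}: service 195 + fixed 675 = 870
No other subset beats 350.

Open C only; minimum total cost 350.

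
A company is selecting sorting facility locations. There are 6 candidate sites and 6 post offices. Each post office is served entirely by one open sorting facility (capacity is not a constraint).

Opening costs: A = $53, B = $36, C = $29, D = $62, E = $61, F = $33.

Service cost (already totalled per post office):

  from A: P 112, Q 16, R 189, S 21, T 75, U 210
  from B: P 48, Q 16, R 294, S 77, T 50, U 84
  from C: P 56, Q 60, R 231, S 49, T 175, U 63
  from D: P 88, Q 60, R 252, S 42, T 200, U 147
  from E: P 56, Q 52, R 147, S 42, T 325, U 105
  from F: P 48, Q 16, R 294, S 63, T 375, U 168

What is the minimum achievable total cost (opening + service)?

Minimum total cost: 484

For any fixed open set, each post office goes to its cheapest open site; total = fixed + service.
{B, E}: P→B 48, Q→B 16, R→E 147, S→E 42, T→B 50, U→B 84. Service 387; fixed 97; total 484.
{B, C, E}: P→B 48, Q→B 16, R→E 147, S→E 42, T→B 50, U→C 63. Service 366; fixed 126; total 492.
{A, B}: service 408 + fixed 89 = 497
{A, B, C, D, E, F}: service 345 + fixed 274 = 619
No other subset beats 484.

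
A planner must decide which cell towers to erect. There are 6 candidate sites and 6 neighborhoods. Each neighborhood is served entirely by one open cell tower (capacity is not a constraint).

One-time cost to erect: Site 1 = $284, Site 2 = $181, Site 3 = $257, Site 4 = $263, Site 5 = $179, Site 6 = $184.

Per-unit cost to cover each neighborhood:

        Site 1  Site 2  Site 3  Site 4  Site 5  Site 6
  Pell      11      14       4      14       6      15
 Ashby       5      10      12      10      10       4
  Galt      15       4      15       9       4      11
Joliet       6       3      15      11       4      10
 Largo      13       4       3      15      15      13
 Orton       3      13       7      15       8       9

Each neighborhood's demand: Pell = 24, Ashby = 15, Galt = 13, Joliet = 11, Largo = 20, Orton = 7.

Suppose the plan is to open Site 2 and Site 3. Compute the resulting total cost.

Each neighborhood is assigned to its cheapest site among the open ones.
{Site 2, Site 3}: Pell→Site 3 4·24=96, Ashby→Site 2 10·15=150, Galt→Site 2 4·13=52, Joliet→Site 2 3·11=33, Largo→Site 3 3·20=60, Orton→Site 3 7·7=49. Service 440; fixed 438; total 878.

Total cost: 878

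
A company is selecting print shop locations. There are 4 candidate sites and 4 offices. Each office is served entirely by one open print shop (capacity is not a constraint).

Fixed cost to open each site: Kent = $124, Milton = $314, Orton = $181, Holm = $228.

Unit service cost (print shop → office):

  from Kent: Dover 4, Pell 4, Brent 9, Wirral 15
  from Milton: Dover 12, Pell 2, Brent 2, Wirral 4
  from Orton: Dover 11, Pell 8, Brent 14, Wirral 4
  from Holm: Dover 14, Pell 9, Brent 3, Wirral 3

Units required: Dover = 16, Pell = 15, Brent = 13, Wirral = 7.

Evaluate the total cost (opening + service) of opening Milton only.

Total cost: 590

Each office is assigned to its cheapest site among the open ones.
{Milton}: Dover→Milton 12·16=192, Pell→Milton 2·15=30, Brent→Milton 2·13=26, Wirral→Milton 4·7=28. Service 276; fixed 314; total 590.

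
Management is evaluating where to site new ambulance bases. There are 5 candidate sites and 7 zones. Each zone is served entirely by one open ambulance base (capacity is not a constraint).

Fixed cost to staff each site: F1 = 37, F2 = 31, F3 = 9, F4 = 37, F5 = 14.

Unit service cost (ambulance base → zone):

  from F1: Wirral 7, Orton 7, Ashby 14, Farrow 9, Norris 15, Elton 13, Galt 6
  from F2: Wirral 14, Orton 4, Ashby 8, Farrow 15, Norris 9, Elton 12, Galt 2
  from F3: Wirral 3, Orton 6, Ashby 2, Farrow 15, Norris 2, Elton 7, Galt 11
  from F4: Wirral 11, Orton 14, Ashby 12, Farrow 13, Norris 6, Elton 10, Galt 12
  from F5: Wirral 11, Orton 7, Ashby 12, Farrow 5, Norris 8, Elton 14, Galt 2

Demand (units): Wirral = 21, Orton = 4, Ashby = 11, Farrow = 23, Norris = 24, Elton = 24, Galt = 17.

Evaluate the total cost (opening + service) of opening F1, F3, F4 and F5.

Total cost: 571

Each zone is assigned to its cheapest site among the open ones.
{F1, F3, F4, F5}: Wirral→F3 3·21=63, Orton→F3 6·4=24, Ashby→F3 2·11=22, Farrow→F5 5·23=115, Norris→F3 2·24=48, Elton→F3 7·24=168, Galt→F5 2·17=34. Service 474; fixed 97; total 571.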